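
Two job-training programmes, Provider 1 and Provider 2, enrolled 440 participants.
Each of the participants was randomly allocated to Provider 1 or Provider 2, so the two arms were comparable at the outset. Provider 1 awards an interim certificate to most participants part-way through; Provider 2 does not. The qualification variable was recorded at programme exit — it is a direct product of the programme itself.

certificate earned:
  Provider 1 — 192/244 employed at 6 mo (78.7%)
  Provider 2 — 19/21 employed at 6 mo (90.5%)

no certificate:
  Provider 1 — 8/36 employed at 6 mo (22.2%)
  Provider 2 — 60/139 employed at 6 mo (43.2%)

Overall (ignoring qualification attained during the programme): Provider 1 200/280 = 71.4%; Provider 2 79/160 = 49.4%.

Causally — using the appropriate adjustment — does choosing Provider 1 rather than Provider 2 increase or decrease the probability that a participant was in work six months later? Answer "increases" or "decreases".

The qualification attained during the programme-specific comparison favours Provider 2 throughout, but the pooled figures favour Provider 1. The question is whether to condition on qualification attained during the programme.
Qualification attained during the programme lies on the pathway programme → qualification attained during the programme → outcome, so adjusting for it blocks the indirect effect. For the total causal effect of programme, use the unadjusted pooled rates.
Pooled: Provider 1 71.4% vs Provider 2 49.4%; Provider 1 is higher overall.

increases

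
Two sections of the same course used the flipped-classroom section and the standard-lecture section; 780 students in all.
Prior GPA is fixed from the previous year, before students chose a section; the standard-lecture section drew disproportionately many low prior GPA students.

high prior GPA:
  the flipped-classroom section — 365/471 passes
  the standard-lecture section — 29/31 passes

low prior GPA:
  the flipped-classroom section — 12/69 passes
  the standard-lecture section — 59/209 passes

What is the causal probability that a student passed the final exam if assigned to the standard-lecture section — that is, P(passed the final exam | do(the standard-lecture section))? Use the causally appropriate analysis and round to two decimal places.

Prior GPA band differs across teaching methods for reasons unrelated to any effect of the teaching method itself, and it separately predicts the outcome — a classic confounder. We must compare within prior GPA band levels.
Standardising the standard-lecture section to the population prior GPA band mix: 0.644·29/31 + 0.356·59/209 = 0.703.

0.70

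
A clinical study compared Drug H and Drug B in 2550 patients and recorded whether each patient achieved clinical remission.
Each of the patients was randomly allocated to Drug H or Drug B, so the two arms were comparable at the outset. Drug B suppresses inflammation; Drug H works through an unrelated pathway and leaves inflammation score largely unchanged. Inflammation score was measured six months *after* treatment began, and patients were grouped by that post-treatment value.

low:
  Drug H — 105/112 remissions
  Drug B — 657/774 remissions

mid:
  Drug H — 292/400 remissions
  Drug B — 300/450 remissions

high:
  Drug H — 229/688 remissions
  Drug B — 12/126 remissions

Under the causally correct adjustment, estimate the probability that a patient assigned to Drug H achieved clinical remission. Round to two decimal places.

The stratified and pooled comparisons disagree (Drug H wins within each inflammation score; Drug B wins overall), so the answer turns on the causal role of inflammation score.
Inflammation score is recorded after the drug and is itself shifted by it — it sits on the causal path from drug to outcome. Conditioning on a mediator would strip out part of the effect we want; the pooled comparison gives the total causal effect.
So P(outcome | do(Drug H)) is just the pooled rate for Drug H: 626/1200 = 0.522.

0.52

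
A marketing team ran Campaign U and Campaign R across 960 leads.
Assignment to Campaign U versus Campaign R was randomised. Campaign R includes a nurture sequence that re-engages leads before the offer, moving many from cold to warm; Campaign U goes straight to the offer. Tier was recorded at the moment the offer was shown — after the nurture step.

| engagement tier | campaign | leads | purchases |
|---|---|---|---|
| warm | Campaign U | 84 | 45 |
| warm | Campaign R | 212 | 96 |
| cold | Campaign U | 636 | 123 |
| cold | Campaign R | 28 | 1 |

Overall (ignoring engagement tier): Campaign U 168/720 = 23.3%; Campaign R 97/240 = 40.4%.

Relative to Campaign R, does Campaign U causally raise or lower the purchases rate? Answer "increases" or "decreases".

decreases

Within every engagement tier level Campaign U has the higher rate, yet pooled Campaign R does — Simpson's reversal.
Because the campaign influences engagement tier, engagement tier is a post-treatment mediator, not a confounder. Stratifying on it would bias the estimate; the causal effect is the crude pooled difference.
Pooled: Campaign U 23.3% vs Campaign R 40.4%; Campaign R is higher overall.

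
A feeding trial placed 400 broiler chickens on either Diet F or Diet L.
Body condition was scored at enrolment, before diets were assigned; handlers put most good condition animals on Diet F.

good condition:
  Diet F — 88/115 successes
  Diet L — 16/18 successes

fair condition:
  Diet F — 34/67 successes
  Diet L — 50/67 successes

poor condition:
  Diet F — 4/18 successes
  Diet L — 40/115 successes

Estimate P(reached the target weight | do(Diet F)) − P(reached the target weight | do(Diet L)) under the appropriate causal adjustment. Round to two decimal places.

Starting body condition satisfies the back-door criterion: it is not a descendant of the diet, and it blocks the spurious path from diet to outcome. Adjusting for it (i.e., using the within-starting body condition rates) gives the causal effect.
Adjusting over the population distribution of starting body condition: 0.333·(0.765−0.889) + 0.335·(0.507−0.746) + 0.333·(0.222−0.348) = -0.163.

-0.16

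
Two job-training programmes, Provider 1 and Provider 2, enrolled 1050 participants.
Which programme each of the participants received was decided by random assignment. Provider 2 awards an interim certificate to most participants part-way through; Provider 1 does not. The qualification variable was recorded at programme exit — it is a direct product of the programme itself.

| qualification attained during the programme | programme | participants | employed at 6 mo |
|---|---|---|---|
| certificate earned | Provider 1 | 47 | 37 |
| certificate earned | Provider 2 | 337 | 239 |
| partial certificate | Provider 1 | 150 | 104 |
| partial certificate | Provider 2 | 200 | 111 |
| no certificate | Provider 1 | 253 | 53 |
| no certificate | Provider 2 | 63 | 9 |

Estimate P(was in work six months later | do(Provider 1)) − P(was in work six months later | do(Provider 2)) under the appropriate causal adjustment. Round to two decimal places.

-0.17

Provider 1 is higher inside every qualification attained during the programme stratum but Provider 2 is higher in aggregate. Whether to stratify depends on how qualification attained during the programme relates to the programme.
The distribution of qualification attained during the programme is itself part of what the programme does — it is an intermediate outcome. Holding it fixed would remove that part of the effect; the total effect is the pooled difference.
The causal difference is the pooled difference: 0.431 − 0.598 = -0.167.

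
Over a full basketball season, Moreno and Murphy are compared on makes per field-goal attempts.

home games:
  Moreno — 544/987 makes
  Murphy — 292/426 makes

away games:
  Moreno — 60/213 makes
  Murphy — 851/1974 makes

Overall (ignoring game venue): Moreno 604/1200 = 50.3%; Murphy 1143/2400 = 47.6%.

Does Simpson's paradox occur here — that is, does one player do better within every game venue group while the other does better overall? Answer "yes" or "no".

yes

Within each game venue level (home games 55.1% vs 68.5%; away games 28.2% vs 43.1%), Murphy has the higher rate every time. Pooled: 50.3% vs 47.6% — Moreno has the higher rate overall. The two comparisons disagree.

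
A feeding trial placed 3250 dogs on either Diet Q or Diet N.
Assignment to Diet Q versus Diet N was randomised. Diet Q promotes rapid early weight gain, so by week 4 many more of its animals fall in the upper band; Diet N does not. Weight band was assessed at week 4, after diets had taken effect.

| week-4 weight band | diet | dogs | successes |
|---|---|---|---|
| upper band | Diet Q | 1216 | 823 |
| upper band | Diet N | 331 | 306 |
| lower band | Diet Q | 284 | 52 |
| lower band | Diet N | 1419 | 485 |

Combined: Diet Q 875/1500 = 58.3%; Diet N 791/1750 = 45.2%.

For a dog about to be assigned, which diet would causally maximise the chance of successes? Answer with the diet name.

Diet Q

Week-4 weight band here is a post-treatment variable shaped by the diet; conditioning on it would introduce bias rather than remove it. The overall comparison is the causal one.
Pooled: Diet Q 58.3% vs Diet N 45.2%; Diet Q is higher overall.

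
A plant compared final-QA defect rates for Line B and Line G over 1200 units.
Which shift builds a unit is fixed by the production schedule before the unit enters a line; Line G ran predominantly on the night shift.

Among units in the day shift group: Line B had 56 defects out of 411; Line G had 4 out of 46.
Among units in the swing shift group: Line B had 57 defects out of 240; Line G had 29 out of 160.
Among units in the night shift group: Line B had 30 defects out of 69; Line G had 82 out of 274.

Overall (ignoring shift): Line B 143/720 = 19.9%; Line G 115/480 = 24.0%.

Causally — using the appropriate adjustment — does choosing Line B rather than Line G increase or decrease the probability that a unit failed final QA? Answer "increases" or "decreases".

Since shift is a pre-existing factor (not a product of the line) and it affects the outcome on its own, it is a confounder. The stratified rates, not the pooled rate, identify the causal effect.
Within each level — day shift: 13.6% vs 8.7%; swing shift: 23.8% vs 18.1%; night shift: 43.5% vs 29.9% — Line G is lower every time.

increases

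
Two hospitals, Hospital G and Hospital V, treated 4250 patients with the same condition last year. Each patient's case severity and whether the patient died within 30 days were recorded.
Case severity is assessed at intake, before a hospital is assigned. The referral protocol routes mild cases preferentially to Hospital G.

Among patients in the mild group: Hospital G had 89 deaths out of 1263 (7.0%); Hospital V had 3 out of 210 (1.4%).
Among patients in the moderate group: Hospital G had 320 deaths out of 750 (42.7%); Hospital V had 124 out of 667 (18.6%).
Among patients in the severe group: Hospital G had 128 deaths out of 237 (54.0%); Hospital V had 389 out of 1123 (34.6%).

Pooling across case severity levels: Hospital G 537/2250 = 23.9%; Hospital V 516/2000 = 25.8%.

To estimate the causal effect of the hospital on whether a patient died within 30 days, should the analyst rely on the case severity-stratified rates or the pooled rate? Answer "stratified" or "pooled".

The case severity-specific comparison favours Hospital V throughout, but the pooled figures favour Hospital G. The question is whether to condition on case severity.
Case severity is set before the hospital has any effect — it is not caused by the hospital — and it independently drives the outcome. That makes it a confounder, so the causal comparison is within case severity levels.
Within each level — mild: 7.0% vs 1.4%; moderate: 42.7% vs 18.6%; severe: 54.0% vs 34.6% — Hospital V is lower every time.

stratified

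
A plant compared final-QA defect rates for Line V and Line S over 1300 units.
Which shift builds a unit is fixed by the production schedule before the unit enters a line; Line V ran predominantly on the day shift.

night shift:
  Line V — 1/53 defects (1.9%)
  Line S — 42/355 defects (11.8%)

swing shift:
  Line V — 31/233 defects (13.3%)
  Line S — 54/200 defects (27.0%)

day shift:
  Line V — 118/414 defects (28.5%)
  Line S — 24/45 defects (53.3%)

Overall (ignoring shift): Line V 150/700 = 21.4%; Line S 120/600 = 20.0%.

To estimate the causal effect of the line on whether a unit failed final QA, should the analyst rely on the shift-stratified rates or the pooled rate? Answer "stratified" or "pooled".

Since shift is a pre-existing factor (not a product of the line) and it affects the outcome on its own, it is a confounder. The stratified rates, not the pooled rate, identify the causal effect.
Within each level — night shift: 1.9% vs 11.8%; swing shift: 13.3% vs 27.0%; day shift: 28.5% vs 53.3% — Line V is lower every time.

stratified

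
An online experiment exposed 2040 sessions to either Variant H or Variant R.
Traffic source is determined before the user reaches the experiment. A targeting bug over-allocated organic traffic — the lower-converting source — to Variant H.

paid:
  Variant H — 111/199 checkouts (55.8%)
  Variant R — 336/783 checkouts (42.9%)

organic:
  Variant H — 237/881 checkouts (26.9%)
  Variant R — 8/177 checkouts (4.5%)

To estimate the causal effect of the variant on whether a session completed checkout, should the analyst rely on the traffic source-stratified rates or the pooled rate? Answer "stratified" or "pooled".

stratified

Traffic source satisfies the back-door criterion: it is not a descendant of the variant, and it blocks the spurious path from variant to outcome. Adjusting for it (i.e., using the within-traffic source rates) gives the causal effect.
Within each level — paid: 55.8% vs 42.9%; organic: 26.9% vs 4.5% — Variant H is higher every time.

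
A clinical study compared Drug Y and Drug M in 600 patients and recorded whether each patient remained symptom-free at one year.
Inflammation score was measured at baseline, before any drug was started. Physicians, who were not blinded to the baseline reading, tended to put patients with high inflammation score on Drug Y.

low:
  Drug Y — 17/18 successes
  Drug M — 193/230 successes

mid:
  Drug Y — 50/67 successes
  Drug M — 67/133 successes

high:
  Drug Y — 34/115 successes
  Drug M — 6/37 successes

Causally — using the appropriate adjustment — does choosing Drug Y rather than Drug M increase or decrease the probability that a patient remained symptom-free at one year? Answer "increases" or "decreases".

increases

Here inflammation score is a common cause — it drives both which drug a case falls under and the outcome. The crude comparison mixes populations; the stratum-specific rates are the causally relevant ones.
Within each level — low: 94.4% vs 83.9%; mid: 74.6% vs 50.4%; high: 29.6% vs 16.2% — Drug Y is higher every time.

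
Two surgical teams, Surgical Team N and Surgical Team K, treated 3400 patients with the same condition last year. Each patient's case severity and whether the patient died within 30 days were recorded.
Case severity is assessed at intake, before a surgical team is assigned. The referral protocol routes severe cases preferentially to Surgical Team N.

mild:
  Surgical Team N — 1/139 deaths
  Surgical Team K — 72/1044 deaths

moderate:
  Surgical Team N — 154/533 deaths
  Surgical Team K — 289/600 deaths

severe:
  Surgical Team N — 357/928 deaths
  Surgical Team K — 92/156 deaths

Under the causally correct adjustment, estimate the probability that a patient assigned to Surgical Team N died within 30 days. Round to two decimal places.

Surgical Team N is lower inside every case severity stratum but Surgical Team K is lower in aggregate. Whether to stratify depends on how case severity relates to the surgical team.
Case severity satisfies the back-door criterion: it is not a descendant of the surgical team, and it blocks the spurious path from surgical team to outcome. Adjusting for it (i.e., using the within-case severity rates) gives the causal effect.
Standardising Surgical Team N to the population case severity mix: 0.348·1/139 + 0.333·154/533 + 0.319·357/928 = 0.221.

0.22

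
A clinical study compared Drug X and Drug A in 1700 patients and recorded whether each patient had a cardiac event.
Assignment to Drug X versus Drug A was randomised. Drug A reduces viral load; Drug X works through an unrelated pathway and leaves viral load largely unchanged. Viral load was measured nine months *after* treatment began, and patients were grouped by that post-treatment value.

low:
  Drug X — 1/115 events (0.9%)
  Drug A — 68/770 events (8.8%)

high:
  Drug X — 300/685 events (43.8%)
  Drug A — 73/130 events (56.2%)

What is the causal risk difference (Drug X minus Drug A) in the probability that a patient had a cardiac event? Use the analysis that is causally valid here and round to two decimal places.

Viral load is downstream of the drug. One should not condition on a consequence of treatment, so the overall rates are the right comparison.
The causal difference is the pooled difference: 0.376 − 0.157 = +0.220.

+0.22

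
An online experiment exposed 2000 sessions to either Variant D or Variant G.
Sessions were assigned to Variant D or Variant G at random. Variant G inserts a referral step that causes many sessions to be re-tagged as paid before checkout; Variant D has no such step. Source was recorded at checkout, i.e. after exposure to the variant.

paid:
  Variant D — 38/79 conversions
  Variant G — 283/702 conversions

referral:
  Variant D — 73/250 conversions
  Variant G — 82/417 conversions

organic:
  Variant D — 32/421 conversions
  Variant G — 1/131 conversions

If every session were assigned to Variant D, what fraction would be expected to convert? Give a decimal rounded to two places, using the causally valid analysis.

Within every traffic source level Variant D has the higher rate, yet pooled Variant G does — Simpson's reversal.
Traffic source is recorded after the variant and is itself shifted by it — it sits on the causal path from variant to outcome. Conditioning on a mediator would strip out part of the effect we want; the pooled comparison gives the total causal effect.
So P(outcome | do(Variant D)) is just the pooled rate for Variant D: 143/750 = 0.191.

0.19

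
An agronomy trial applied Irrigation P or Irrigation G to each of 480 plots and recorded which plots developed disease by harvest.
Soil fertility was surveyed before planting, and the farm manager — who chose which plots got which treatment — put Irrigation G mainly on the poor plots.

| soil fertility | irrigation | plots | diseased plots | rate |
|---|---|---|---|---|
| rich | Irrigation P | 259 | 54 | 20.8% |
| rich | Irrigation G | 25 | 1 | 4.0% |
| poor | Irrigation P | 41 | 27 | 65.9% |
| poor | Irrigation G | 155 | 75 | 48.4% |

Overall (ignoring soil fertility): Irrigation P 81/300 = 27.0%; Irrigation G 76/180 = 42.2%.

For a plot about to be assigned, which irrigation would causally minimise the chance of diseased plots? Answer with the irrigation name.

Irrigation G

Soil fertility is set before the irrigation has any effect — it is not caused by the irrigation — and it independently drives the outcome. That makes it a confounder, so the causal comparison is within soil fertility levels.
Within each level — rich: 20.8% vs 4.0%; poor: 65.9% vs 48.4% — Irrigation G is lower every time.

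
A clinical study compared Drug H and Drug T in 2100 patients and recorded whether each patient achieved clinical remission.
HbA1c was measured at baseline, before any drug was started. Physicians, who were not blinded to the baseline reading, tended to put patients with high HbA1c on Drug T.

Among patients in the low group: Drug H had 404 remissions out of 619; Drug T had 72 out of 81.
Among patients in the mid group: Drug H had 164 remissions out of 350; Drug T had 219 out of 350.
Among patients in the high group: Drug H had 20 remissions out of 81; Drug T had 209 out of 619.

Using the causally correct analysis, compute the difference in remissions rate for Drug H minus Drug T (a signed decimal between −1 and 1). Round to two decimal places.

-0.16

Within every HbA1c level Drug T has the higher rate, yet pooled Drug H does — Simpson's reversal.
HbA1c satisfies the back-door criterion: it is not a descendant of the drug, and it blocks the spurious path from drug to outcome. Adjusting for it (i.e., using the within-HbA1c rates) gives the causal effect.
Adjusting over the population distribution of HbA1c: 0.333·(0.653−0.889) + 0.333·(0.469−0.626) + 0.333·(0.247−0.338) = -0.161.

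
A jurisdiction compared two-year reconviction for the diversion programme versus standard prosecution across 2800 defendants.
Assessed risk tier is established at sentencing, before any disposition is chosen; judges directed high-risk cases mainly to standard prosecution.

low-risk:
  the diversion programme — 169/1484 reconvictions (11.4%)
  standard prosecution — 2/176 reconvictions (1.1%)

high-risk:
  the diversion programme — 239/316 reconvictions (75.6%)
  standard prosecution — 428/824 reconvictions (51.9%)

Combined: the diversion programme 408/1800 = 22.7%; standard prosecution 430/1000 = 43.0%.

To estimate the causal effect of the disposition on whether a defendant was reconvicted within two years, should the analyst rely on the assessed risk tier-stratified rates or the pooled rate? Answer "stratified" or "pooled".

stratified

Within every assessed risk tier level standard prosecution has the lower rate, yet pooled the diversion programme does — Simpson's reversal.
The imbalance in assessed risk tier arose from how defendants were allocated, not from anything the disposition did; and assessed risk tier independently affects the outcome. The pooled gap is confounded — condition on assessed risk tier.
Within each level — low-risk: 11.4% vs 1.1%; high-risk: 75.6% vs 51.9% — standard prosecution is lower every time.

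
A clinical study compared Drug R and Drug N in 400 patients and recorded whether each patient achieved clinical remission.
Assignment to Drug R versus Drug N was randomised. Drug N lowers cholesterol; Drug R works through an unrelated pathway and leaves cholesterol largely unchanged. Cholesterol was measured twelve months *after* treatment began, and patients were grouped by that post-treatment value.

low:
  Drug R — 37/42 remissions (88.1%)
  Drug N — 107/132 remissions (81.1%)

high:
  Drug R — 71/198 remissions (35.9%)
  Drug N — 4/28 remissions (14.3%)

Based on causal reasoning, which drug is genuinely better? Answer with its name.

Stratifying would compare drugs among patients the drugs themselves sorted into cholesterol groups — a form of selection on an intermediate. The unconditioned pooled rates give the total causal effect.
Pooled: Drug R 45.0% vs Drug N 69.4%; Drug N is higher overall.

Drug N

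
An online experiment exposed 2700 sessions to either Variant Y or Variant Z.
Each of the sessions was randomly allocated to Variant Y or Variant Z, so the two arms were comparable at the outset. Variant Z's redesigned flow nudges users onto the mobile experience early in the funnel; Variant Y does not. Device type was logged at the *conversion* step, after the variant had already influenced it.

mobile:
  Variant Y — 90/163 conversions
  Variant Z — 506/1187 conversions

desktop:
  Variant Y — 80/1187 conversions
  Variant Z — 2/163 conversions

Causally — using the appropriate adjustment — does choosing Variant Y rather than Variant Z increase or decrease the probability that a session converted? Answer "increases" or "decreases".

decreases

Device type is downstream of the variant. One should not condition on a consequence of treatment, so the overall rates are the right comparison.
Pooled: Variant Y 12.6% vs Variant Z 37.6%; Variant Z is higher overall.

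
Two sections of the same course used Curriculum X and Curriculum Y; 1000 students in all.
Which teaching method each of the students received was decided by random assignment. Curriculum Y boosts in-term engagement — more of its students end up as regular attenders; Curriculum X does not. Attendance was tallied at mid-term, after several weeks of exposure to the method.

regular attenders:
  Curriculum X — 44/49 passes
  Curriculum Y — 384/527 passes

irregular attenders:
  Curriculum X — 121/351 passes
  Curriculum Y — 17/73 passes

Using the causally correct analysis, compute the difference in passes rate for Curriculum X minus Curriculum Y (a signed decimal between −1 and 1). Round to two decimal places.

Stratifying would compare teaching methods among students the teaching methods themselves sorted into mid-term attendance groups — a form of selection on an intermediate. The unconditioned pooled rates give the total causal effect.
The causal difference is the pooled difference: 0.412 − 0.668 = -0.256.

-0.26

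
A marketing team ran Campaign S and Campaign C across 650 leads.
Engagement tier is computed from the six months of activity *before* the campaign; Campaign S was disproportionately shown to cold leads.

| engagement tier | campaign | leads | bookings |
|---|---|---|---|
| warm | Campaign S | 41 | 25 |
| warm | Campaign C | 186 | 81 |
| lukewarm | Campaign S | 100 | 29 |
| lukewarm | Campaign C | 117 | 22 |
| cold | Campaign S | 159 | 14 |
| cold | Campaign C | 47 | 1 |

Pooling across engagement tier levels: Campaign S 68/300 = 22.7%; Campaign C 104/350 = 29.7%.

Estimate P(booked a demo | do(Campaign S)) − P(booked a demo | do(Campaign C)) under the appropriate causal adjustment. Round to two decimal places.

Nothing the campaign does changes engagement tier; the imbalance is an allocation artefact. With engagement tier also predicting the outcome, the pooled figure is confounded, and the within-stratum comparison is the causal one.
Adjusting over the population distribution of engagement tier: 0.349·(0.610−0.435) + 0.334·(0.290−0.188) + 0.317·(0.088−0.021) = +0.116.

+0.12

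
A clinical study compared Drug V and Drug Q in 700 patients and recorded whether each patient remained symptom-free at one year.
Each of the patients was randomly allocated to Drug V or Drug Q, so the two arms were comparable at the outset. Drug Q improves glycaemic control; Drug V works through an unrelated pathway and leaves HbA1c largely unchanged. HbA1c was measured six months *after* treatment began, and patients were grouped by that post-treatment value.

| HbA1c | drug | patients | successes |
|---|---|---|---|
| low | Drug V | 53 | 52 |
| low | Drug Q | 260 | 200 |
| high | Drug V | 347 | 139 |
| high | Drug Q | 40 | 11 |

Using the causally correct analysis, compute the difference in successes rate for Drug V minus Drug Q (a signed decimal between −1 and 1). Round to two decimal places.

The distribution of HbA1c is itself part of what the drug does — it is an intermediate outcome. Holding it fixed would remove that part of the effect; the total effect is the pooled difference.
The causal difference is the pooled difference: 0.477 − 0.703 = -0.226.

-0.23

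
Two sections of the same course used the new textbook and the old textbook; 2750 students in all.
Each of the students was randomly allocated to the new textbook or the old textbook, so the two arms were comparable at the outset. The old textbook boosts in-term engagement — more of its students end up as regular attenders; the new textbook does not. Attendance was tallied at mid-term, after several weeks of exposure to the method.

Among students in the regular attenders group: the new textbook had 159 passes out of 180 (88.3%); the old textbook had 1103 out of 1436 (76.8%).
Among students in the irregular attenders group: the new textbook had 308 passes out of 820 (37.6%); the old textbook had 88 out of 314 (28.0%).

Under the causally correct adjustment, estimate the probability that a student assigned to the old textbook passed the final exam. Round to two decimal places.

The distribution of mid-term attendance is itself part of what the teaching method does — it is an intermediate outcome. Holding it fixed would remove that part of the effect; the total effect is the pooled difference.
So P(outcome | do(the old textbook)) is just the pooled rate for the old textbook: 1191/1750 = 0.681.

0.68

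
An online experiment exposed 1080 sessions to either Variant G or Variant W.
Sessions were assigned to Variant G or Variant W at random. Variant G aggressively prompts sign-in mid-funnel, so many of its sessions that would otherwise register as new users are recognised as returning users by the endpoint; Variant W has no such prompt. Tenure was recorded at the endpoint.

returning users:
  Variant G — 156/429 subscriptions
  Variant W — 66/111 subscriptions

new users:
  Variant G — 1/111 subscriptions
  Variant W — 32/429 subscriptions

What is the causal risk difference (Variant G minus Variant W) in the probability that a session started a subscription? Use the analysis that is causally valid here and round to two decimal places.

User tenure is downstream of the variant. One should not condition on a consequence of treatment, so the overall rates are the right comparison.
The causal difference is the pooled difference: 0.291 − 0.181 = +0.109.

+0.11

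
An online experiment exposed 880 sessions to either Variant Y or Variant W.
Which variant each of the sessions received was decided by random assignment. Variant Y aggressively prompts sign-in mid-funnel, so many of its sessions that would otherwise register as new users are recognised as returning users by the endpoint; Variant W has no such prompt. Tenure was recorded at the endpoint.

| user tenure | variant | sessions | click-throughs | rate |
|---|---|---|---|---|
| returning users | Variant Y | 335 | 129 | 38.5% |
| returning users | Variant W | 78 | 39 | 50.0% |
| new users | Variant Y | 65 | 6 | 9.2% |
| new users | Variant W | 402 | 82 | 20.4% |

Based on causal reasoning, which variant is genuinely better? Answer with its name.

User tenure is recorded after the variant and is itself shifted by it — it sits on the causal path from variant to outcome. Conditioning on a mediator would strip out part of the effect we want; the pooled comparison gives the total causal effect.
Pooled: Variant Y 33.8% vs Variant W 25.2%; Variant Y is higher overall.

Variant Y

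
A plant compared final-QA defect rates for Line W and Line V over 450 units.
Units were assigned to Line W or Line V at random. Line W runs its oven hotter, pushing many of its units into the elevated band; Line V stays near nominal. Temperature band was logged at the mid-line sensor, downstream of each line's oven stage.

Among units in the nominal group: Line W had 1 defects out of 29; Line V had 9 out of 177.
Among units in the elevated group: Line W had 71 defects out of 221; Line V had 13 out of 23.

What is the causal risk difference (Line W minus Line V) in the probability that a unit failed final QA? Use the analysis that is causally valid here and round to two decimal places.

The in-process temperature band-specific comparison favours Line W throughout, but the pooled figures favour Line V. The question is whether to condition on in-process temperature band.
Stratifying would compare lines among units the lines themselves sorted into in-process temperature band groups — a form of selection on an intermediate. The unconditioned pooled rates give the total causal effect.
The causal difference is the pooled difference: 0.288 − 0.110 = +0.178.

+0.18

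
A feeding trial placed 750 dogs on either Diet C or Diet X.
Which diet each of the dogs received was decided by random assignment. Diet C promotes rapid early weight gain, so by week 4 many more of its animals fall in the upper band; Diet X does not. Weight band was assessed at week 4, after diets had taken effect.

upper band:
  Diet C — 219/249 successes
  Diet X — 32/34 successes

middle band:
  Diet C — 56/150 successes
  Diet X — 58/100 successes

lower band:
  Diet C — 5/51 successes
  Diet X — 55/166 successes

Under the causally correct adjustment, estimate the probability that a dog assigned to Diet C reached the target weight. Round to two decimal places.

The stratified and pooled comparisons disagree (Diet X wins within each week-4 weight band; Diet C wins overall), so the answer turns on the causal role of week-4 weight band.
Week-4 weight band lies on the pathway diet → week-4 weight band → outcome, so adjusting for it blocks the indirect effect. For the total causal effect of diet, use the unadjusted pooled rates.
So P(outcome | do(Diet C)) is just the pooled rate for Diet C: 280/450 = 0.622.

0.62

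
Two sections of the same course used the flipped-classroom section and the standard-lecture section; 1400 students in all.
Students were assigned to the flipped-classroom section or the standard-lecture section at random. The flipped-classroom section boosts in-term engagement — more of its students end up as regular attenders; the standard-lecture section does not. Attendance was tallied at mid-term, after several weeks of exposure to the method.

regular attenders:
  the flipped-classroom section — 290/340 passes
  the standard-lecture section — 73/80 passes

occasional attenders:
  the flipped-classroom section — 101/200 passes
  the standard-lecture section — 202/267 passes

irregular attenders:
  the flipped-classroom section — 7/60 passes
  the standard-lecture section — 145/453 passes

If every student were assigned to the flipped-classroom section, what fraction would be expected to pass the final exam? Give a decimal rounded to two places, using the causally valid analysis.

The mid-term attendance-specific comparison favours the standard-lecture section throughout, but the pooled figures favour the flipped-classroom section. The question is whether to condition on mid-term attendance.
The distribution of mid-term attendance is itself part of what the teaching method does — it is an intermediate outcome. Holding it fixed would remove that part of the effect; the total effect is the pooled difference.
So P(outcome | do(the flipped-classroom section)) is just the pooled rate for the flipped-classroom section: 398/600 = 0.663.

0.66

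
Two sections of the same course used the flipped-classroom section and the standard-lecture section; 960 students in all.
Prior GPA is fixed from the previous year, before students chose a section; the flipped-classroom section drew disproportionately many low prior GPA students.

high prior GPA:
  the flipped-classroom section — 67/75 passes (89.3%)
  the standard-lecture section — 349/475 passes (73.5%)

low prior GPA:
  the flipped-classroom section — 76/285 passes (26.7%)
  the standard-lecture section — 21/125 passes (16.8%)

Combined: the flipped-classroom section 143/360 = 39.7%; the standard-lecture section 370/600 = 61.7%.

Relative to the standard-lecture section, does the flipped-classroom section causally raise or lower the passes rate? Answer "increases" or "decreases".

Prior GPA band is set before the teaching method has any effect — it is not caused by the teaching method — and it independently drives the outcome. That makes it a confounder, so the causal comparison is within prior GPA band levels.
Within each level — high prior GPA: 89.3% vs 73.5%; low prior GPA: 26.7% vs 16.8% — the flipped-classroom section is higher every time.

increases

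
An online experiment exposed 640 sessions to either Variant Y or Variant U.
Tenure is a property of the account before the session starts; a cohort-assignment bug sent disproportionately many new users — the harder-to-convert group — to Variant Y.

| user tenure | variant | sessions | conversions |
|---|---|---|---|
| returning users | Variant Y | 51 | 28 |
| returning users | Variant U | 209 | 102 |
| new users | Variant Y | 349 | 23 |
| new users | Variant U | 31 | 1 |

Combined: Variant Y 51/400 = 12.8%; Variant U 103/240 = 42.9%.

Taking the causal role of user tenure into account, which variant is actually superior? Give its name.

User tenure differs across variants for reasons unrelated to any effect of the variant itself, and it separately predicts the outcome — a classic confounder. We must compare within user tenure levels.
Within each level — returning users: 54.9% vs 48.8%; new users: 6.6% vs 3.2% — Variant Y is higher every time.

Variant Y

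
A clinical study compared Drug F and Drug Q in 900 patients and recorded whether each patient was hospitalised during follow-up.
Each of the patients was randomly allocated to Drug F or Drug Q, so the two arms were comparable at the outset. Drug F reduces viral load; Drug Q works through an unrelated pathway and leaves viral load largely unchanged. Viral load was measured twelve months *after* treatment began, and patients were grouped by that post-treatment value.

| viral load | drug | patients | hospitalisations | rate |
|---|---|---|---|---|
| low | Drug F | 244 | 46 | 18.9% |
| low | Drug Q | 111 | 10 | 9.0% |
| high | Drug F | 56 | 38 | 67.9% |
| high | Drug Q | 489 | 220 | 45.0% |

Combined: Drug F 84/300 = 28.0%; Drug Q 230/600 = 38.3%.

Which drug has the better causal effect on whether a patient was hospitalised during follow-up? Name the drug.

The stratified and pooled comparisons disagree (Drug Q wins within each viral load; Drug F wins overall), so the answer turns on the causal role of viral load.
Viral load is recorded after the drug and is itself shifted by it — it sits on the causal path from drug to outcome. Conditioning on a mediator would strip out part of the effect we want; the pooled comparison gives the total causal effect.
Pooled: Drug F 28.0% vs Drug Q 38.3%; Drug F is lower overall.

Drug F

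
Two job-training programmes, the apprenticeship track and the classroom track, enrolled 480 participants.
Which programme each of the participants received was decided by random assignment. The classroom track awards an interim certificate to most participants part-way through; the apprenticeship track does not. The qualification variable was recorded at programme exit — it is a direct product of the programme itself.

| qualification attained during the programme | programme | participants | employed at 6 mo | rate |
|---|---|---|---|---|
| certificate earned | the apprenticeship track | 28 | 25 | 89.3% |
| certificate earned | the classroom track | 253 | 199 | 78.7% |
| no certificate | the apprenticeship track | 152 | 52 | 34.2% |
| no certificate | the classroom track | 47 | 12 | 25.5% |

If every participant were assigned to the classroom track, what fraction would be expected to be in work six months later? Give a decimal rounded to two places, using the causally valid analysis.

Stratifying would compare programmes among participants the programmes themselves sorted into qualification attained during the programme groups — a form of selection on an intermediate. The unconditioned pooled rates give the total causal effect.
So P(outcome | do(the classroom track)) is just the pooled rate for the classroom track: 211/300 = 0.703.

0.70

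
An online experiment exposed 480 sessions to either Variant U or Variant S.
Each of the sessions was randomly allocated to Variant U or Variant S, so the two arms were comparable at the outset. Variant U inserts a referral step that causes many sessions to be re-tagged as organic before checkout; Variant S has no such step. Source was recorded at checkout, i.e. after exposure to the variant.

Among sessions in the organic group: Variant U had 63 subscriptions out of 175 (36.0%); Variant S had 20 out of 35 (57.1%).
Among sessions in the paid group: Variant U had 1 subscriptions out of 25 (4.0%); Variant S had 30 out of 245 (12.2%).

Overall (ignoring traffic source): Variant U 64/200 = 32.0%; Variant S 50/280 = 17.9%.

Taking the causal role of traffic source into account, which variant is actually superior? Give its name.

Variant U

The traffic source-specific comparison favours Variant S throughout, but the pooled figures favour Variant U. The question is whether to condition on traffic source.
Traffic source lies on the pathway variant → traffic source → outcome, so adjusting for it blocks the indirect effect. For the total causal effect of variant, use the unadjusted pooled rates.
Pooled: Variant U 32.0% vs Variant S 17.9%; Variant U is higher overall.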